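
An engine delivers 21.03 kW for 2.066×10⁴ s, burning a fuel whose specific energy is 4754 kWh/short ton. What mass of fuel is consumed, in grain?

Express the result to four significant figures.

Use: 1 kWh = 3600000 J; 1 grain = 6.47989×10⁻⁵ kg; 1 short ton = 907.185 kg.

3.554×10⁵ grain

21.03 kW → 21030 W
E = P × t = 21030 × 20660 = 4.3448×10⁸ J
4754 kWh/short ton → 1.88654×10⁷ J/kg
m = E / e_s = 4.3448×10⁸ / 1.88654×10⁷ = 23.0305 kg
In grain: 23.0305 / 6.47989×10⁻⁵ = 355415 grain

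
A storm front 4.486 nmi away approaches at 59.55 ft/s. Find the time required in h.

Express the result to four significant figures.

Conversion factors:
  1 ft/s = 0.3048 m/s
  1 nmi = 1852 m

4.486 nmi × 1852 → 8308.07 m
59.55 ft/s × 0.3048 → 18.1508 m/s
t = d / v = 8308.07 m / 18.1508 m/s = 457.725 s
457.725 s ÷ (3600 s/h) = 0.127146 h

0.1271 h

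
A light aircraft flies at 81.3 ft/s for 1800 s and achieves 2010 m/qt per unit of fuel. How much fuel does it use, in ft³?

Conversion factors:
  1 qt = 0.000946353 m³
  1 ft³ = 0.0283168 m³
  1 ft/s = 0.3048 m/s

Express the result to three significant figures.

0.742 ft³

81.3 ft/s → 24.7802 m/s
d = v × t = 24.7802 × 1800 = 44604.4 m
2010 m/qt → 2.12394×10⁶ m/m³
V = d / (distance per unit fuel) = 44604.4 / 2.12394×10⁶ = 0.0210008 m³
In ft³: 0.0210008 / 0.0283168 = 0.741637 ft³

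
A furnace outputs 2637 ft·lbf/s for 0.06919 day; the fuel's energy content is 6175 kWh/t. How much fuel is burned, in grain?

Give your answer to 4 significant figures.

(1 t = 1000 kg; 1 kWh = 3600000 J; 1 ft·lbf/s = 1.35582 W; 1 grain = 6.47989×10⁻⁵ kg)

1.484×10⁴ grain

2637 ft·lbf/s → 3575.3 W
0.06919 day → 5978.02 s
E = P × t = 3575.3 × 5978.02 = 2.13732×10⁷ J
6175 kWh/t → 2.223×10⁷ J/kg
m = E / e_s = 2.13732×10⁷ / 2.223×10⁷ = 0.961457 kg
In grain: 0.961457 / 6.47989×10⁻⁵ = 14837.6 grain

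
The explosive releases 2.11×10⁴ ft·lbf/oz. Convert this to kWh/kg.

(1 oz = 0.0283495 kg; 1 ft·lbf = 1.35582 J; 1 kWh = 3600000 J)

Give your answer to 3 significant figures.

0.280 kWh/kg

2.11×10⁴ ft·lbf/oz × 1.35582 J/ft·lbf ÷ 0.0283495 kg/oz = 1.00911×10⁶ J/kg
1.00911×10⁶ J/kg ÷ 3600000 J/kWh = 0.280308 kWh/kg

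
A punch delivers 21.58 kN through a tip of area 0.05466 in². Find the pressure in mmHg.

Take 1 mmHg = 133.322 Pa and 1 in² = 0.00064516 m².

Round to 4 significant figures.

21.58 kN × 1000 → 21580 N
0.05466 in² × 0.00064516 → 3.52644×10⁻⁵ m²
P = F / A = 21580 N / 3.52644×10⁻⁵ m² = 6.11949×10⁸ Pa
6.11949×10⁸ Pa ÷ (133.322 Pa/mmHg) = 4.59001×10⁶ mmHg

4.590×10⁶ mmHg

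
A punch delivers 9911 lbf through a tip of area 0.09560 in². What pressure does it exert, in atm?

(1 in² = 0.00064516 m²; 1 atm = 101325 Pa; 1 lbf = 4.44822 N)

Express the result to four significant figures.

7054 atm

9911 lbf × 4.44822 = 44086.3 N
0.09560 in² × 0.00064516 = 6.16773×10⁻⁵ m²
P = F / A = 44086.3 N / 6.16773×10⁻⁵ m² = 7.1479×10⁸ Pa
7.1479×10⁸ Pa ÷ (101325 Pa/atm) = 7054.43 atm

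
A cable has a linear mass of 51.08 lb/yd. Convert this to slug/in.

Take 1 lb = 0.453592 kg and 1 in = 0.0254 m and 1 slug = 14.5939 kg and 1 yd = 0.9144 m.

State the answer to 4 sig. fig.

51.08 lb/yd × 0.453592 kg/lb ÷ 0.9144 m/yd = 25.3385 kg/m
25.3385 kg/m ÷ 14.5939 kg/slug × 0.0254 m/in = 0.0441005 slug/in

0.04410 slug/in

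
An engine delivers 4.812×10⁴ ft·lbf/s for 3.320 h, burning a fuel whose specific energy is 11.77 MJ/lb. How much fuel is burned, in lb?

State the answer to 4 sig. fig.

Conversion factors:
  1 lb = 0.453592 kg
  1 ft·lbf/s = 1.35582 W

66.25 lb

4.812×10⁴ ft·lbf/s → 65242.1 W
3.320 h → 11952 s
E = P × t = 65242.1 × 11952 = 7.79774×10⁸ J
11.77 MJ/lb → 2.59484×10⁷ J/kg
m = E / e_s = 7.79774×10⁸ / 2.59484×10⁷ = 30.0509 kg
In lb: 30.0509 / 0.453592 = 66.2509 lb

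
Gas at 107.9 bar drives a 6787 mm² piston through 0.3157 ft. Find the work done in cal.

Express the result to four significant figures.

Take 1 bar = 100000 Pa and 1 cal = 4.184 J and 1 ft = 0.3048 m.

107.9 bar → 1.079×10⁷ Pa
6787 mm² → 0.006787 m²
F = P × A = 1.079×10⁷ × 0.006787 = 73231.7 N
0.3157 ft → 0.0962254 m
W = F × d = 73231.7 × 0.0962254 = 7046.75 J
In cal: 7046.75 / 4.184 = 1684.21 cal

1684 cal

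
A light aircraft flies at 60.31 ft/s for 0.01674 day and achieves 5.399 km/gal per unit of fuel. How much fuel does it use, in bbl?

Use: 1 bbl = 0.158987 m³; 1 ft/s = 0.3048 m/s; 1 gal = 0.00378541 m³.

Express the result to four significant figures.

60.31 ft/s → 18.3825 m/s
0.01674 day → 1446.34 s
d = v × t = 18.3825 × 1446.34 = 26587.3 m
5.399 km/gal → 1.42627×10⁶ m/m³
V = d / (distance per unit fuel) = 26587.3 / 1.42627×10⁶ = 0.0186411 m³
In bbl: 0.0186411 / 0.158987 = 0.117249 bbl

0.1172 bbl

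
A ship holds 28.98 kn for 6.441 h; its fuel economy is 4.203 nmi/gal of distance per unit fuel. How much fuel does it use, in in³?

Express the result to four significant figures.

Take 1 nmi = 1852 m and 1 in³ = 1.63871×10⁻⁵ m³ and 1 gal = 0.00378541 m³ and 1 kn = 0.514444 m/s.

28.98 kn → 14.9086 m/s
6.441 h → 23187.6 s
d = v × t = 14.9086 × 23187.6 = 345695 m
4.203 nmi/gal → 2.0563×10⁶ m/m³
V = d / (distance per unit fuel) = 345695 / 2.0563×10⁶ = 0.168115 m³
In in³: 0.168115 / 1.63871×10⁻⁵ = 10259 in³

1.026×10⁴ in³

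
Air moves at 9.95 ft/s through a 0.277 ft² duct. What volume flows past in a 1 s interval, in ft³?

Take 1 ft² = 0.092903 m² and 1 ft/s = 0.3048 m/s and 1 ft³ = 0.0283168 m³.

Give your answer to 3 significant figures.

9.95 ft/s × 0.3048 → 3.03276 m/s
0.277 ft² × 0.092903 → 0.0257341 m²
V = v × A × t = 3.03276 m/s × 0.0257341 m² × 1 s = 0.0780453 m³
0.0780453 m³ ÷ (0.0283168 m³/ft³) = 2.75615 ft³

2.76 ft³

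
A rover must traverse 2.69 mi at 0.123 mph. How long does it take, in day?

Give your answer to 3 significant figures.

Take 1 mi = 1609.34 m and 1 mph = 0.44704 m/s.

2.69 mi × 1609.34 = 4329.12 m
0.123 mph × 0.44704 = 0.0549859 m/s
t = d / v = 4329.12 m / 0.0549859 m/s = 78731.5 s
78731.5 s ÷ (86400 s/day) = 0.911244 day

0.911 day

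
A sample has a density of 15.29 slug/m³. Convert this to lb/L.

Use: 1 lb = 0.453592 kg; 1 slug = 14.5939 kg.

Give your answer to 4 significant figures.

15.29 slug/m³ × 14.5939 kg/slug = 223.141 kg/m³
223.141 kg/m³ ÷ 0.453592 kg/lb × 0.001 m³/L = 0.491942 lb/L

0.4919 lb/L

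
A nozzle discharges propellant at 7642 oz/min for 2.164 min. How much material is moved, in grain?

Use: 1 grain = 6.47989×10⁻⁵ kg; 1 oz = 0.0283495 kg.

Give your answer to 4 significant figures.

7642 oz/min → 3.61078 kg/s
2.164 min → 129.84 s
m = ṁ × t = 3.61078 × 129.84 = 468.824 kg
In grain: 468.824 / 6.47989×10⁻⁵ = 7.23506×10⁶ grain

7.235×10⁶ grain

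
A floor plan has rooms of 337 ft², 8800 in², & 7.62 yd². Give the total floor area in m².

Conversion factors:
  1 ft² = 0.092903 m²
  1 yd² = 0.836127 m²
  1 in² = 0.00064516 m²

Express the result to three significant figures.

337 ft² × 0.092903 = 31.3083 m²
8800 in² × 0.00064516 = 5.67741 m²
7.62 yd² × 0.836127 = 6.37129 m²
Sum: 31.3083 + 5.67741 + 6.37129 = 43.357 m²

43.4 m²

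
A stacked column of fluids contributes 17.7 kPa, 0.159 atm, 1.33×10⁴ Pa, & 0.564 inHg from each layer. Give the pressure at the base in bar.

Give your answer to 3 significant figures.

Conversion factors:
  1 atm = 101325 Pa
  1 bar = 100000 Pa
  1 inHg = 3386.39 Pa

0.490 bar

17.7 kPa × 1000 → 17700 Pa
0.159 atm × 101325 → 16110.7 Pa
1.33×10⁴ Pa (already Pa)
0.564 inHg × 3386.39 → 1909.92 Pa
Total: 17700 + 16110.7 + 13300 + 1909.92 = 49020.6 Pa
In bar: 49020.6 / 100000 = 0.490206 bar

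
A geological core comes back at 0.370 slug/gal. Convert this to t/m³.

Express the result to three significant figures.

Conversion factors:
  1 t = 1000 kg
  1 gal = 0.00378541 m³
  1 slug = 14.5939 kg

0.370 slug/gal × 14.5939 kg/slug ÷ 0.00378541 m³/gal = 1426.46 kg/m³
1426.46 kg/m³ ÷ 1000 kg/t = 1.42646 t/m³

1.43 t/m³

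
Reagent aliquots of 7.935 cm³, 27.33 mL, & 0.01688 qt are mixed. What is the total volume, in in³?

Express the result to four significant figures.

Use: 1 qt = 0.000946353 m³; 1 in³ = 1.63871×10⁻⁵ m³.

7.935 cm³ × 10⁻⁶ = 7.935×10⁻⁶ m³
27.33 mL × 10⁻⁶ = 2.733×10⁻⁵ m³
0.01688 qt × 0.000946353 = 1.59744×10⁻⁵ m³
Sum: 7.935×10⁻⁶ + 2.733×10⁻⁵ + 1.59744×10⁻⁵ = 5.12394×10⁻⁵ m³
In in³: 5.12394×10⁻⁵ / 1.63871×10⁻⁵ = 3.12681 in³

3.127 in³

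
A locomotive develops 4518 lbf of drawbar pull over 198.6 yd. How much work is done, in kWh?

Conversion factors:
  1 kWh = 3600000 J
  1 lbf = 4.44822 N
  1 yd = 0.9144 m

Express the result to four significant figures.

4518 lbf × 4.44822 → 20097.1 N
198.6 yd × 0.9144 → 181.6 m
W = F × d = 20097.1 N × 181.6 m = 3.64963×10⁶ J
3.64963×10⁶ J ÷ (3600000 J/kWh) = 1.01379 kWh

1.014 kWh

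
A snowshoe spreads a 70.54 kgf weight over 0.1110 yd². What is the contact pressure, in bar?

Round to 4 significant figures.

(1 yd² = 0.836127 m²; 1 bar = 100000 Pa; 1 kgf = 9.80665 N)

0.07454 bar

70.54 kgf × 9.80665 = 691.761 N
0.1110 yd² × 0.836127 = 0.0928101 m²
P = F / A = 691.761 N / 0.0928101 m² = 7453.51 Pa
7453.51 Pa ÷ (100000 Pa/bar) = 0.0745351 bar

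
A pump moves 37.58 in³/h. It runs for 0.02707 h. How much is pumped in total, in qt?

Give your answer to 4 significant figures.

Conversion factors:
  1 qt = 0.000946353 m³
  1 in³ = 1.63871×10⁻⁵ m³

37.58 in³/h → 1.71063×10⁻⁷ m³/s
0.02707 h → 97.452 s
V = Q × t = 1.71063×10⁻⁷ × 97.452 = 1.66704×10⁻⁵ m³
In qt: 1.66704×10⁻⁵ / 0.000946353 = 0.0176154 qt

0.01762 qt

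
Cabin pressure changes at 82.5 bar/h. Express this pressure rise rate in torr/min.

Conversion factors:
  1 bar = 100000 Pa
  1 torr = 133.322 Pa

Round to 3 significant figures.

82.5 bar/h × 100000 Pa/bar ÷ 3600 s/h = 2291.67 Pa/s
2291.67 Pa/s ÷ 133.322 Pa/torr × 60 s/min = 1031.34 torr/min

1030 torr/min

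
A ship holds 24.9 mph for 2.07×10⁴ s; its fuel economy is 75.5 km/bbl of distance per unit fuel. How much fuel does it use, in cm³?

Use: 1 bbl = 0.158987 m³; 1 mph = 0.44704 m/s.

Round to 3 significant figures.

4.85×10⁵ cm³

24.9 mph → 11.1313 m/s
d = v × t = 11.1313 × 20700 = 230418 m
75.5 km/bbl → 474882 m/m³
V = d / (distance per unit fuel) = 230418 / 474882 = 0.485211 m³
In cm³: 0.485211 / 10⁻⁶ = 485211 cm³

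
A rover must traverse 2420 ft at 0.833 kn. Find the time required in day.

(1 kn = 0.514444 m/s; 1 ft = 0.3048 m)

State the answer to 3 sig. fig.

0.0199 day

2420 ft × 0.3048 → 737.616 m
0.833 kn × 0.514444 → 0.428532 m/s
t = d / v = 737.616 m / 0.428532 m/s = 1721.26 s
1721.26 s ÷ (86400 s/day) = 0.019922 day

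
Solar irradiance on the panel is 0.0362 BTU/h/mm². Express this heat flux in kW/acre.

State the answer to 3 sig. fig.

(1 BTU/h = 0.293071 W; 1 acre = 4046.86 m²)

4.29×10⁴ kW/acre

0.0362 BTU/h/mm² × 0.293071 W/BTU/h ÷ 10⁻⁶ m²/mm² = 10609.2 W/m²
10609.2 W/m² ÷ 1000 W/kW × 4046.86 m²/acre = 42933.9 kW/acre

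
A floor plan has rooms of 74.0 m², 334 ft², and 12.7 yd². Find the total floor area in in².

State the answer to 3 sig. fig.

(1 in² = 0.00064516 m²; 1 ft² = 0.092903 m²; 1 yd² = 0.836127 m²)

74.0 m² (already m²)
334 ft² × 0.092903 = 31.0296 m²
12.7 yd² × 0.836127 = 10.6188 m²
Total: 74 + 31.0296 + 10.6188 = 115.648 m²
In in²: 115.648 / 0.00064516 = 179255 in²

1.79×10⁵ in²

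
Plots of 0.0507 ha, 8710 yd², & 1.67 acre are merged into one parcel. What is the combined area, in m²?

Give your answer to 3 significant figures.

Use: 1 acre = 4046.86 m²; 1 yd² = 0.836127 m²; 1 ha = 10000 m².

1.45×10⁴ m²

0.0507 ha × 10000 = 507 m²
8710 yd² × 0.836127 = 7282.67 m²
1.67 acre × 4046.86 = 6758.26 m²
Total: 507 + 7282.67 + 6758.26 = 14547.9 m²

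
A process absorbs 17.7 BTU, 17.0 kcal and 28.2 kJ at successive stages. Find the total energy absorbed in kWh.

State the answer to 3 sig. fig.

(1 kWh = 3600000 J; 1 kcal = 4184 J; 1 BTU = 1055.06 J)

17.7 BTU × 1055.06 = 18674.6 J
17.0 kcal × 4184 = 71128 J
28.2 kJ × 1000 = 28200 J
Sum: 18674.6 + 71128 + 28200 = 118003 J
In kWh: 118003 / 3600000 = 0.0327786 kWh

0.0328 kWh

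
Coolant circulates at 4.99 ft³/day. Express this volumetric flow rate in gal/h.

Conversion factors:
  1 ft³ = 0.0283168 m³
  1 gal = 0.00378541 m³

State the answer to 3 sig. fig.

1.56 gal/h

4.99 ft³/day × 0.0283168 m³/ft³ ÷ 86400 s/day = 1.63543×10⁻⁶ m³/s
1.63543×10⁻⁶ m³/s ÷ 0.00378541 m³/gal × 3600 s/h = 1.55533 gal/h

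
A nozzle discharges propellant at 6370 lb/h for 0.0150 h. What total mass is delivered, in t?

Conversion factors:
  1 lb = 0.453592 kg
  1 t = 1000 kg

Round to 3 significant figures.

0.0433 t

6370 lb/h → 0.802606 kg/s
0.0150 h → 54 s
m = ṁ × t = 0.802606 × 54 = 43.3407 kg
In t: 43.3407 / 1000 = 0.0433407 t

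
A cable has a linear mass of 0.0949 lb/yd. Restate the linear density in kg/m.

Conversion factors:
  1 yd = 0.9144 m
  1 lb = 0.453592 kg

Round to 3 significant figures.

0.0949 lb/yd × 0.453592 kg/lb ÷ 0.9144 m/yd = 0.0470755 kg/m
0.0470755 kg/m  = 0.0470755 kg/m

0.0471 kg/m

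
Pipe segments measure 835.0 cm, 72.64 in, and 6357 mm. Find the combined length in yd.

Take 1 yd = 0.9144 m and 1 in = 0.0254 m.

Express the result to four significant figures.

835.0 cm × 0.01 = 8.35 m
72.64 in × 0.0254 = 1.84506 m
6357 mm × 0.001 = 6.357 m
Combined: 8.35 + 1.84506 + 6.357 = 16.5521 m
In yd: 16.5521 / 0.9144 = 18.1016 yd

18.10 yd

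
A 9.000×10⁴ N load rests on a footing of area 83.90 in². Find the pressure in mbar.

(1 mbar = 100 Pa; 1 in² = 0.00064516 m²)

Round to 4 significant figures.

1.663×10⁴ mbar

83.90 in² × 0.00064516 = 0.0541289 m²
P = F / A = 90000 N / 0.0541289 m² = 1.6627×10⁶ Pa
1.6627×10⁶ Pa ÷ (100 Pa/mbar) = 16627 mbar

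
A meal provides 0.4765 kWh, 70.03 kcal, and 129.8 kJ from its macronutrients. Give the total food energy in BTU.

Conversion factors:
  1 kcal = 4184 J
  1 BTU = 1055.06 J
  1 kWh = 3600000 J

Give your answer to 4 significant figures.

2027 BTU

0.4765 kWh × 3600000 → 1.7154×10⁶ J
70.03 kcal × 4184 → 293006 J
129.8 kJ × 1000 → 129800 J
Combined: 1.7154×10⁶ + 293006 + 129800 = 2.13821×10⁶ J
In BTU: 2.13821×10⁶ / 1055.06 = 2026.62 BTU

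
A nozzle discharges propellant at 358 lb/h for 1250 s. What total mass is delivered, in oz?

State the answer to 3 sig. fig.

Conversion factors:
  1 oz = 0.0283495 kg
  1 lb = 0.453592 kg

358 lb/h → 0.0451072 kg/s
m = ṁ × t = 0.0451072 × 1250 = 56.384 kg
In oz: 56.384 / 0.0283495 = 1988.89 oz

1990 oz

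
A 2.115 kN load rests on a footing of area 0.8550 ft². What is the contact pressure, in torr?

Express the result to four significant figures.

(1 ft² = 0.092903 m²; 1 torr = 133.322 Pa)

199.7 torr

2.115 kN × 1000 → 2115 N
0.8550 ft² × 0.092903 → 0.0794321 m²
P = F / A = 2115 N / 0.0794321 m² = 26626.5 Pa
26626.5 Pa ÷ (133.322 Pa/torr) = 199.716 torr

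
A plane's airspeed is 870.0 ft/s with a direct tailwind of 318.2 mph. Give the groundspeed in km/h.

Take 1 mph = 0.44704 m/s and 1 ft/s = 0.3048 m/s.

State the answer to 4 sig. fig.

1467 km/h

870.0 ft/s × 0.3048 = 265.176 m/s
318.2 mph × 0.44704 = 142.248 m/s
Sum: 265.176 + 142.248 = 407.424 m/s
In km/h: 407.424 / (1/3.6) = 1466.73 km/h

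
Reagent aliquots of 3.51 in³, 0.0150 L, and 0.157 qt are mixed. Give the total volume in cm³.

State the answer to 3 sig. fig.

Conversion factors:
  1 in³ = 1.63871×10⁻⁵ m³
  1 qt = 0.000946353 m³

221 cm³

3.51 in³ × 1.63871×10⁻⁵ → 5.75187×10⁻⁵ m³
0.0150 L × 0.001 → 1.5×10⁻⁵ m³
0.157 qt × 0.000946353 → 1.48577×10⁻⁴ m³
Combined: 5.75187×10⁻⁵ + 1.5×10⁻⁵ + 1.48577×10⁻⁴ = 2.21096×10⁻⁴ m³
In cm³: 2.21096×10⁻⁴ / 10⁻⁶ = 221.096 cm³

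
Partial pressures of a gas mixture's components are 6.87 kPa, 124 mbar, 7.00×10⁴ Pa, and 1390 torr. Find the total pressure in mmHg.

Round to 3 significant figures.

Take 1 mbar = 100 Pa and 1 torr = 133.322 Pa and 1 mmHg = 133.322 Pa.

6.87 kPa × 1000 → 6870 Pa
124 mbar × 100 → 12400 Pa
7.00×10⁴ Pa (already Pa)
1390 torr × 133.322 → 185318 Pa
Total: 6870 + 12400 + 70000 + 185318 = 274588 Pa
In mmHg: 274588 / 133.322 = 2059.59 mmHg

2060 mmHg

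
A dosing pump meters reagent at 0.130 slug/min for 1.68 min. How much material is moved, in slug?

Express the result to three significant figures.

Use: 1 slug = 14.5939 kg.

0.218 slug

0.130 slug/min → 0.0316201 kg/s
1.68 min → 100.8 s
m = ṁ × t = 0.0316201 × 100.8 = 3.18731 kg
In slug: 3.18731 / 14.5939 = 0.2184 slug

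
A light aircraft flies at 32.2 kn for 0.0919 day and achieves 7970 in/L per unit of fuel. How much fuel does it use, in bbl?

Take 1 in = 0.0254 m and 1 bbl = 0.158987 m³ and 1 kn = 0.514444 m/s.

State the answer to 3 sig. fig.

32.2 kn → 16.5651 m/s
0.0919 day → 7940.16 s
d = v × t = 16.5651 × 7940.16 = 131530 m
7970 in/L → 202438 m/m³
V = d / (distance per unit fuel) = 131530 / 202438 = 0.64973 m³
In bbl: 0.64973 / 0.158987 = 4.08669 bbl

4.09 bbl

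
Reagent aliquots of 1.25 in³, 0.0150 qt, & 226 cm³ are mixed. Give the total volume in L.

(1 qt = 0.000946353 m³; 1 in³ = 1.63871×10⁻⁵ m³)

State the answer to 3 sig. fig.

1.25 in³ × 1.63871×10⁻⁵ → 2.04839×10⁻⁵ m³
0.0150 qt × 0.000946353 → 1.41953×10⁻⁵ m³
226 cm³ × 10⁻⁶ → 2.26×10⁻⁴ m³
Total: 2.04839×10⁻⁵ + 1.41953×10⁻⁵ + 2.26×10⁻⁴ = 2.60679×10⁻⁴ m³
In L: 2.60679×10⁻⁴ / 0.001 = 0.260679 L

0.261 L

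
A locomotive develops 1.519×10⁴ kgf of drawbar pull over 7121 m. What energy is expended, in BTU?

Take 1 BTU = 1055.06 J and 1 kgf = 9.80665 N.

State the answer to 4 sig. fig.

1.005×10⁶ BTU

1.519×10⁴ kgf × 9.80665 = 148963 N
W = F × d = 148963 N × 7121 m = 1.06077×10⁹ J
1.06077×10⁹ J ÷ (1055.06 J/BTU) = 1.00541×10⁶ BTU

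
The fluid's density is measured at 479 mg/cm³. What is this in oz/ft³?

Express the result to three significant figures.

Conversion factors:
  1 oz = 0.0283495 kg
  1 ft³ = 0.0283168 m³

478 oz/ft³

479 mg/cm³ × 10⁻⁶ kg/mg ÷ 10⁻⁶ m³/cm³ = 479 kg/m³
479 kg/m³ ÷ 0.0283495 kg/oz × 0.0283168 m³/ft³ = 478.447 oz/ft³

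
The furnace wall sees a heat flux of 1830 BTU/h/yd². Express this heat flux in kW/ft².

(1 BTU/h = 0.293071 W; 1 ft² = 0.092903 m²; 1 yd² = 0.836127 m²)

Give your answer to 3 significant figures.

1830 BTU/h/yd² × 0.293071 W/BTU/h ÷ 0.836127 m²/yd² = 641.434 W/m²
641.434 W/m² ÷ 1000 W/kW × 0.092903 m²/ft² = 0.0595911 kW/ft²

0.0596 kW/ft²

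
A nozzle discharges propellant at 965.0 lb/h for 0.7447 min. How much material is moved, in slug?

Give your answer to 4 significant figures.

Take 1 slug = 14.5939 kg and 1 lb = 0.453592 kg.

965.0 lb/h → 0.121588 kg/s
0.7447 min → 44.682 s
m = ṁ × t = 0.121588 × 44.682 = 5.4328 kg
In slug: 5.4328 / 14.5939 = 0.372265 slug

0.3723 slug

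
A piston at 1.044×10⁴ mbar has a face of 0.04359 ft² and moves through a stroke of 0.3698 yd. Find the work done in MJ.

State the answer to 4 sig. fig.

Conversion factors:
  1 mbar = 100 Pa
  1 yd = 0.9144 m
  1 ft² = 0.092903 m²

1.044×10⁴ mbar → 1.044×10⁶ Pa
0.04359 ft² → 0.00404964 m²
F = P × A = 1.044×10⁶ × 0.00404964 = 4227.82 N
0.3698 yd → 0.338145 m
W = F × d = 4227.82 × 0.338145 = 1429.62 J
In MJ: 1429.62 / 1000000 = 0.00142962 MJ

0.001430 MJ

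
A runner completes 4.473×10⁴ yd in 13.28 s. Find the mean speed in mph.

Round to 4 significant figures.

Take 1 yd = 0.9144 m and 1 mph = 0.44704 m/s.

6890 mph

4.473×10⁴ yd × 0.9144 = 40901.1 m
v = d / t = 40901.1 m / 13.28 s = 3079.9 m/s
3079.9 m/s ÷ (0.44704 m/s/mph) = 6889.54 mph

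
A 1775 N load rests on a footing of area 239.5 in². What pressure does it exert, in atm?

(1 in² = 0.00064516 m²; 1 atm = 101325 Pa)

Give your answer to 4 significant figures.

239.5 in² × 0.00064516 = 0.154516 m²
P = F / A = 1775 N / 0.154516 m² = 11487.5 Pa
11487.5 Pa ÷ (101325 Pa/atm) = 0.113373 atm

0.1134 atm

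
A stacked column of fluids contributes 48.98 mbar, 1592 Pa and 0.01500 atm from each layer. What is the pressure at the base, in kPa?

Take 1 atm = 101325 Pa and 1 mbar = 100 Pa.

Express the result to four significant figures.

48.98 mbar × 100 = 4898 Pa
1592 Pa (already Pa)
0.01500 atm × 101325 = 1519.88 Pa
Sum: 4898 + 1592 + 1519.88 = 8009.88 Pa
In kPa: 8009.88 / 1000 = 8.00988 kPa

8.010 kPa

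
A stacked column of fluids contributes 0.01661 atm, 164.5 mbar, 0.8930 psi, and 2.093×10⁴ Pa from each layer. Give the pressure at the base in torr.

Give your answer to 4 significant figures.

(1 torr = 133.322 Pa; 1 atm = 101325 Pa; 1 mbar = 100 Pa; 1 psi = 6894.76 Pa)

339.2 torr

0.01661 atm × 101325 = 1683.01 Pa
164.5 mbar × 100 = 16450 Pa
0.8930 psi × 6894.76 = 6157.02 Pa
2.093×10⁴ Pa (already Pa)
Sum: 1683.01 + 16450 + 6157.02 + 20930 = 45220 Pa
In torr: 45220 / 133.322 = 339.179 torr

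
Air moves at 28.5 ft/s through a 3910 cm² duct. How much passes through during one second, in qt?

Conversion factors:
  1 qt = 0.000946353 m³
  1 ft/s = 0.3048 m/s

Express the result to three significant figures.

3590 qt

28.5 ft/s × 0.3048 = 8.6868 m/s
3910 cm² × 0.0001 = 0.391 m²
V = v × A × t = 8.6868 m/s × 0.391 m² × 1 s = 3.39654 m³
3.39654 m³ ÷ (0.000946353 m³/qt) = 3589.08 qt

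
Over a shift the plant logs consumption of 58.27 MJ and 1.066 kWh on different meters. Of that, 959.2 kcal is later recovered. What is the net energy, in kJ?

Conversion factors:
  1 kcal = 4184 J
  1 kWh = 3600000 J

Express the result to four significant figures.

58.27 MJ × 1000000 = 5.827×10⁷ J
1.066 kWh × 3600000 = 3.8376×10⁶ J
959.2 kcal × 4184 = 4.01329×10⁶ J
Result: 5.827×10⁷ + 3.8376×10⁶ − 4.01329×10⁶ = 5.80943×10⁷ J
In kJ: 5.80943×10⁷ / 1000 = 58094.3 kJ

5.809×10⁴ kJ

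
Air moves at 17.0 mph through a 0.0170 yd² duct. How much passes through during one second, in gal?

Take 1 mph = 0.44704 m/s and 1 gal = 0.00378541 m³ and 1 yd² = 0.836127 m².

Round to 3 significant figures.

28.5 gal

17.0 mph × 0.44704 = 7.59968 m/s
0.0170 yd² × 0.836127 = 0.0142142 m²
V = v × A × t = 7.59968 m/s × 0.0142142 m² × 1 s = 0.108023 m³
0.108023 m³ ÷ (0.00378541 m³/gal) = 28.5367 gal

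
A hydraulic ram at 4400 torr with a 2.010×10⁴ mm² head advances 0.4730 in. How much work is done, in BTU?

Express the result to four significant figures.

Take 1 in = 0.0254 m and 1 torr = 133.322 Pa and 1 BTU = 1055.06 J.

0.1343 BTU

4400 torr → 586617 Pa
2.010×10⁴ mm² → 0.0201 m²
F = P × A = 586617 × 0.0201 = 11791 N
0.4730 in → 0.0120142 m
W = F × d = 11791 × 0.0120142 = 141.659 J
In BTU: 141.659 / 1055.06 = 0.134266 BTU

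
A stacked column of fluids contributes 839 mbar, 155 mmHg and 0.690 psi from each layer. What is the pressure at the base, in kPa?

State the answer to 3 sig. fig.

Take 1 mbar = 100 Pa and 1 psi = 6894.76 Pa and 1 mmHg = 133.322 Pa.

109 kPa

839 mbar × 100 → 83900 Pa
155 mmHg × 133.322 → 20664.9 Pa
0.690 psi × 6894.76 → 4757.38 Pa
Total: 83900 + 20664.9 + 4757.38 = 109322 Pa
In kPa: 109322 / 1000 = 109.322 kPa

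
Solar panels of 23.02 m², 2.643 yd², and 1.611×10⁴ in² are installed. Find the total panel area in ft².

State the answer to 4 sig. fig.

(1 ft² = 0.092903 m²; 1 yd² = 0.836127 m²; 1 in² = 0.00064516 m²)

383.4 ft²

23.02 m² (already m²)
2.643 yd² × 0.836127 = 2.20988 m²
1.611×10⁴ in² × 0.00064516 = 10.3935 m²
Sum: 23.02 + 2.20988 + 10.3935 = 35.6234 m²
In ft²: 35.6234 / 0.092903 = 383.447 ft²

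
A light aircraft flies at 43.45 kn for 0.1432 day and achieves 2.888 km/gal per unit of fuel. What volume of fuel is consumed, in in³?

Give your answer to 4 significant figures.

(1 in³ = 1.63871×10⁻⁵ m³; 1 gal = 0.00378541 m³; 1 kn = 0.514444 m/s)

2.212×10⁴ in³

43.45 kn → 22.3526 m/s
0.1432 day → 12372.5 s
d = v × t = 22.3526 × 12372.5 = 276558 m
2.888 km/gal → 762929 m/m³
V = d / (distance per unit fuel) = 276558 / 762929 = 0.362495 m³
In in³: 0.362495 / 1.63871×10⁻⁵ = 22120.8 in³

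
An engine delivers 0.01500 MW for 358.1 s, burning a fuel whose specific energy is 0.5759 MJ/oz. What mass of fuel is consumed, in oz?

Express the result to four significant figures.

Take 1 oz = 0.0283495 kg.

0.01500 MW → 15000 W
E = P × t = 15000 × 358.1 = 5.3715×10⁶ J
0.5759 MJ/oz → 2.03143×10⁷ J/kg
m = E / e_s = 5.3715×10⁶ / 2.03143×10⁷ = 0.26442 kg
In oz: 0.26442 / 0.0283495 = 9.32715 oz

9.327 oz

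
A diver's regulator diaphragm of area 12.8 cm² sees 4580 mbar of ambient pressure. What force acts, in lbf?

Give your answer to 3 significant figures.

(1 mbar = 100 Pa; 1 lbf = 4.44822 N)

4580 mbar × 100 = 458000 Pa
12.8 cm² × 0.0001 = 0.00128 m²
F = P × A = 458000 Pa × 0.00128 m² = 586.24 N
586.24 N ÷ (4.44822 N/lbf) = 131.792 lbf

132 lbf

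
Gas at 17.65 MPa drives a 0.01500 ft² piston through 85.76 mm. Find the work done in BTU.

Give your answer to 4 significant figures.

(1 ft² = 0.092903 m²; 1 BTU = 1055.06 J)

1.999 BTU

17.65 MPa → 1.765×10⁷ Pa
0.01500 ft² → 0.00139354 m²
F = P × A = 1.765×10⁷ × 0.00139354 = 24596 N
85.76 mm → 0.08576 m
W = F × d = 24596 × 0.08576 = 2109.35 J
In BTU: 2109.35 / 1055.06 = 1.99927 BTU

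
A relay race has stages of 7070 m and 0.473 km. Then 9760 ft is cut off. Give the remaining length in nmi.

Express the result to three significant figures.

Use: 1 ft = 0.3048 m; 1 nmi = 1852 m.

2.47 nmi

7070 m (already m)
0.473 km × 1000 = 473 m
9760 ft × 0.3048 = 2974.85 m
Net: 7070 + 473 − 2974.85 = 4568.15 m
In nmi: 4568.15 / 1852 = 2.4666 nmi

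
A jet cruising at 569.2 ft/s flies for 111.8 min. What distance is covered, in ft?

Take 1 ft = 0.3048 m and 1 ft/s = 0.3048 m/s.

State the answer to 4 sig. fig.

569.2 ft/s × 0.3048 → 173.492 m/s
111.8 min × 60 → 6708 s
d = v × t = 173.492 m/s × 6708 s = 1.16378×10⁶ m
1.16378×10⁶ m ÷ (0.3048 m/ft) = 3.81818×10⁶ ft

3.818×10⁶ ft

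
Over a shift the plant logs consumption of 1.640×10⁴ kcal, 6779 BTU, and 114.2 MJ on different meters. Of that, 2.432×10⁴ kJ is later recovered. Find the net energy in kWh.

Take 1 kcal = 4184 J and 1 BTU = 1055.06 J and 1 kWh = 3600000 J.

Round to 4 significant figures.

1.640×10⁴ kcal × 4184 = 6.86176×10⁷ J
6779 BTU × 1055.06 = 7.15225×10⁶ J
114.2 MJ × 1000000 = 1.142×10⁸ J
2.432×10⁴ kJ × 1000 = 2.432×10⁷ J
Result: 6.86176×10⁷ + 7.15225×10⁶ + 1.142×10⁸ − 2.432×10⁷ = 1.6565×10⁸ J
In kWh: 1.6565×10⁸ / 3600000 = 46.0139 kWh

46.01 kWh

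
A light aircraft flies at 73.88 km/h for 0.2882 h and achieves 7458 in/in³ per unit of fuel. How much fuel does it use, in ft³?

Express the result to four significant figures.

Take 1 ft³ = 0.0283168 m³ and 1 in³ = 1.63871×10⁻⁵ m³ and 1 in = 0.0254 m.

0.06505 ft³

73.88 km/h → 20.5222 m/s
0.2882 h → 1037.52 s
d = v × t = 20.5222 × 1037.52 = 21292.2 m
7458 in/in³ → 1.15599×10⁷ m/m³
V = d / (distance per unit fuel) = 21292.2 / 1.15599×10⁷ = 0.0018419 m³
In ft³: 0.0018419 / 0.0283168 = 0.0650462 ft³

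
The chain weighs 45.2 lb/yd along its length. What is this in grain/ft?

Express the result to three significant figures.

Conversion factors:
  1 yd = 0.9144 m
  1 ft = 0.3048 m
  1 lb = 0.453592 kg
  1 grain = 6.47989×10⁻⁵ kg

45.2 lb/yd × 0.453592 kg/lb ÷ 0.9144 m/yd = 22.4217 kg/m
22.4217 kg/m ÷ 6.47989×10⁻⁵ kg/grain × 0.3048 m/ft = 105467 grain/ft

1.05×10⁵ grain/ft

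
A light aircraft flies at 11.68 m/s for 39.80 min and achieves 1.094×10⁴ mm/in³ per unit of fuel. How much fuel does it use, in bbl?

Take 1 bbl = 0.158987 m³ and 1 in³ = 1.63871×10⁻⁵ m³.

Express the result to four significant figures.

0.2628 bbl

39.80 min → 2388 s
d = v × t = 11.68 × 2388 = 27891.8 m
1.094×10⁴ mm/in³ → 667598 m/m³
V = d / (distance per unit fuel) = 27891.8 / 667598 = 0.0417793 m³
In bbl: 0.0417793 / 0.158987 = 0.262784 bbl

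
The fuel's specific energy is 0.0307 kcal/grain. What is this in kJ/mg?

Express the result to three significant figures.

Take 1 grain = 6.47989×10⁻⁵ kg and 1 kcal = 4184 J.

0.0307 kcal/grain × 4184 J/kcal ÷ 6.47989×10⁻⁵ kg/grain = 1.98227×10⁶ J/kg
1.98227×10⁶ J/kg ÷ 1000 J/kJ × 10⁻⁶ kg/mg = 0.00198227 kJ/mg

0.00198 kJ/mg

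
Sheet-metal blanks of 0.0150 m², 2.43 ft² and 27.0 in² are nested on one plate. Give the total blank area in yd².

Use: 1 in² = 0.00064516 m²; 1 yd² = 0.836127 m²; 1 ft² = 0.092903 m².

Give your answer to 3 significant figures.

0.309 yd²

0.0150 m² (already m²)
2.43 ft² × 0.092903 → 0.225754 m²
27.0 in² × 0.00064516 → 0.0174193 m²
Sum: 0.015 + 0.225754 + 0.0174193 = 0.258173 m²
In yd²: 0.258173 / 0.836127 = 0.308772 yd²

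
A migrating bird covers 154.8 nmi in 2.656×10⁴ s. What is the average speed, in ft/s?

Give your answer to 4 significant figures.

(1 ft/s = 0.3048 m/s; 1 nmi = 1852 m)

35.41 ft/s

154.8 nmi × 1852 → 286690 m
v = d / t = 286690 m / 26560 s = 10.7941 m/s
10.7941 m/s ÷ (0.3048 m/s/ft/s) = 35.4137 ft/s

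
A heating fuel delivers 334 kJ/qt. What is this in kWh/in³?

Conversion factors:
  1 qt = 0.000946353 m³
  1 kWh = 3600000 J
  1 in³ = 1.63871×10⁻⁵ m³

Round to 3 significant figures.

334 kJ/qt × 1000 J/kJ ÷ 0.000946353 m³/qt = 3.52934×10⁸ J/m³
3.52934×10⁸ J/m³ ÷ 3600000 J/kWh × 1.63871×10⁻⁵ m³/in³ = 0.00160655 kWh/in³

0.00161 kWh/in³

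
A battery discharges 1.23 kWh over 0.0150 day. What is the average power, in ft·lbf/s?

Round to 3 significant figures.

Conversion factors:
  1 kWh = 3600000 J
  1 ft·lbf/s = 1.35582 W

1.23 kWh × 3600000 = 4.428×10⁶ J
0.0150 day × 86400 = 1296 s
P = E / t = 4.428×10⁶ J / 1296 s = 3416.67 W
3416.67 W ÷ (1.35582 W/ft·lbf/s) = 2520 ft·lbf/s

2520 ft·lbf/s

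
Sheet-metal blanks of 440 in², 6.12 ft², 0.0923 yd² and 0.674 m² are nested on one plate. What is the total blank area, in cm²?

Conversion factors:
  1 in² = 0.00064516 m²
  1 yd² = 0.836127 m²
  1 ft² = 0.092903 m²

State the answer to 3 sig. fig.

440 in² × 0.00064516 = 0.28387 m²
6.12 ft² × 0.092903 = 0.568566 m²
0.0923 yd² × 0.836127 = 0.0771745 m²
0.674 m² (already m²)
Total: 0.28387 + 0.568566 + 0.0771745 + 0.674 = 1.60361 m²
In cm²: 1.60361 / 0.0001 = 16036.1 cm²

1.60×10⁴ cm²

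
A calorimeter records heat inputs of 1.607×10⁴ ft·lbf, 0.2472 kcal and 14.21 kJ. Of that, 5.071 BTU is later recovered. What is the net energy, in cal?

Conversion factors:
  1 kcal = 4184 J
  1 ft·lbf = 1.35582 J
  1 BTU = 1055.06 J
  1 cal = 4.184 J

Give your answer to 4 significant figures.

1.607×10⁴ ft·lbf × 1.35582 = 21788 J
0.2472 kcal × 4184 = 1034.28 J
14.21 kJ × 1000 = 14210 J
5.071 BTU × 1055.06 = 5350.21 J
Sum: 21788 + 1034.28 + 14210 − 5350.21 = 31682.1 J
In cal: 31682.1 / 4.184 = 7572.2 cal

7572 cal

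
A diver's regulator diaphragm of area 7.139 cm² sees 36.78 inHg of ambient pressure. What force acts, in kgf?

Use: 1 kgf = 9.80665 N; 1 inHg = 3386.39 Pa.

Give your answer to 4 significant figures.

36.78 inHg × 3386.39 = 124551 Pa
7.139 cm² × 0.0001 = 7.139×10⁻⁴ m²
F = P × A = 124551 Pa × 7.139×10⁻⁴ m² = 88.917 N
88.917 N ÷ (9.80665 N/kgf) = 9.06701 kgf

9.067 kgf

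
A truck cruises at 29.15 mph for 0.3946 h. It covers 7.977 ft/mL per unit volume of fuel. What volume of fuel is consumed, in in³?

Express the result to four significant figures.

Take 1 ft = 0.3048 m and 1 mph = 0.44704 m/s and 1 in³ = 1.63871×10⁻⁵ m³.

464.6 in³

29.15 mph → 13.0312 m/s
0.3946 h → 1420.56 s
d = v × t = 13.0312 × 1420.56 = 18511.6 m
7.977 ft/mL → 2.43139×10⁶ m/m³
V = d / (distance per unit fuel) = 18511.6 / 2.43139×10⁶ = 0.00761359 m³
In in³: 0.00761359 / 1.63871×10⁻⁵ = 464.609 in³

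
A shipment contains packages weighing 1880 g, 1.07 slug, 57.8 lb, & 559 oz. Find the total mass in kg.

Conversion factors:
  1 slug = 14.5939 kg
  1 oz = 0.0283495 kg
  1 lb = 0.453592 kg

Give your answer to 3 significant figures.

1880 g × 0.001 = 1.88 kg
1.07 slug × 14.5939 = 15.6155 kg
57.8 lb × 0.453592 = 26.2176 kg
559 oz × 0.0283495 = 15.8474 kg
Combined: 1.88 + 15.6155 + 26.2176 + 15.8474 = 59.5605 kg

59.6 kg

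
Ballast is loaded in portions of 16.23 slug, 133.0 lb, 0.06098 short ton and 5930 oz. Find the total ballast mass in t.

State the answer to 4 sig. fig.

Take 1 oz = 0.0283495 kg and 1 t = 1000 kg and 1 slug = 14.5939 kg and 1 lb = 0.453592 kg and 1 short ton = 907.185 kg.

0.5206 t

16.23 slug × 14.5939 = 236.859 kg
133.0 lb × 0.453592 = 60.3277 kg
0.06098 short ton × 907.185 = 55.3201 kg
5930 oz × 0.0283495 = 168.113 kg
Combined: 236.859 + 60.3277 + 55.3201 + 168.113 = 520.62 kg
In t: 520.62 / 1000 = 0.52062 t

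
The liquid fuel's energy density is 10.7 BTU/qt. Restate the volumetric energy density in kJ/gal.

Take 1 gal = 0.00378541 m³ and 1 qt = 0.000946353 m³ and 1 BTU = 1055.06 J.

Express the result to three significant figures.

10.7 BTU/qt × 1055.06 J/BTU ÷ 0.000946353 m³/qt = 1.19291×10⁷ J/m³
1.19291×10⁷ J/m³ ÷ 1000 J/kJ × 0.00378541 m³/gal = 45.1565 kJ/gal

45.2 kJ/gal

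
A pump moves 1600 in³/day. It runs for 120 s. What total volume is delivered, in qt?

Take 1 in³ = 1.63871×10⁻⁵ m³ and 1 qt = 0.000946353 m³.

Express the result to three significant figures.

0.0385 qt

1600 in³/day → 3.03465×10⁻⁷ m³/s
V = Q × t = 3.03465×10⁻⁷ × 120 = 3.64158×10⁻⁵ m³
In qt: 3.64158×10⁻⁵ / 0.000946353 = 0.0384801 qt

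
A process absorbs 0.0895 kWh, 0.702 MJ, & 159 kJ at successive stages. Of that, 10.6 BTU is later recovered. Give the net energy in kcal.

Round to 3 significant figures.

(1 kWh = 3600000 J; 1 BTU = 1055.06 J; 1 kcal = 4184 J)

280 kcal

0.0895 kWh × 3600000 → 322200 J
0.702 MJ × 1000000 → 702000 J
159 kJ × 1000 → 159000 J
10.6 BTU × 1055.06 → 11183.6 J
Result: 322200 + 702000 + 159000 − 11183.6 = 1.17202×10⁶ J
In kcal: 1.17202×10⁶ / 4184 = 280.12 kcal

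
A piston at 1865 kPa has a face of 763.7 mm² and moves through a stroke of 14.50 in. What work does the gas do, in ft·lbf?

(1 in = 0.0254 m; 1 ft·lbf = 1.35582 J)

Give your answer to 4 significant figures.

1865 kPa → 1.865×10⁶ Pa
763.7 mm² → 7.637×10⁻⁴ m²
F = P × A = 1.865×10⁶ × 7.637×10⁻⁴ = 1424.3 N
14.50 in → 0.3683 m
W = F × d = 1424.3 × 0.3683 = 524.57 J
In ft·lbf: 524.57 / 1.35582 = 386.902 ft·lbf

386.9 ft·lbf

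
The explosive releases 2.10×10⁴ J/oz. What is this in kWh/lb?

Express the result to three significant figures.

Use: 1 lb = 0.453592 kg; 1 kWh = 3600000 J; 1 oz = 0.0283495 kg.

2.10×10⁴ J/oz ÷ 0.0283495 kg/oz = 740754 J/kg
740754 J/kg ÷ 3600000 J/kWh × 0.453592 kg/lb = 0.0933334 kWh/lb

0.0933 kWh/lb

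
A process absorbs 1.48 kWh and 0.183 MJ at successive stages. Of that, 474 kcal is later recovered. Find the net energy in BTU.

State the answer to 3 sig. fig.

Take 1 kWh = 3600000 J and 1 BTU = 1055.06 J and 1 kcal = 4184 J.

3340 BTU

1.48 kWh × 3600000 → 5.328×10⁶ J
0.183 MJ × 1000000 → 183000 J
474 kcal × 4184 → 1.98322×10⁶ J
Result: 5.328×10⁶ + 183000 − 1.98322×10⁶ = 3.52778×10⁶ J
In BTU: 3.52778×10⁶ / 1055.06 = 3343.68 BTU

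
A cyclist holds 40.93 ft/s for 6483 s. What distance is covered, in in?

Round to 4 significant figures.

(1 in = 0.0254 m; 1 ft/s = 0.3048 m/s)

40.93 ft/s × 0.3048 → 12.4755 m/s
d = v × t = 12.4755 m/s × 6483 s = 80878.7 m
80878.7 m ÷ (0.0254 m/in) = 3.1842×10⁶ in

3.184×10⁶ in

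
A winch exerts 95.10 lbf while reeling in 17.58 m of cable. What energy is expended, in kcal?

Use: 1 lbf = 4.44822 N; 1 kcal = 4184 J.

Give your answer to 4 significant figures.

95.10 lbf × 4.44822 → 423.026 N
W = F × d = 423.026 N × 17.58 m = 7436.8 J
7436.8 J ÷ (4184 J/kcal) = 1.77744 kcal

1.777 kcal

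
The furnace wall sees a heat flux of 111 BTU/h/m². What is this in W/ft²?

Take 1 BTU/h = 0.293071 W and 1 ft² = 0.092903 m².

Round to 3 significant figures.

111 BTU/h/m² × 0.293071 W/BTU/h = 32.5309 W/m²
32.5309 W/m² × 0.092903 m²/ft² = 3.02222 W/ft²

3.02 W/ft²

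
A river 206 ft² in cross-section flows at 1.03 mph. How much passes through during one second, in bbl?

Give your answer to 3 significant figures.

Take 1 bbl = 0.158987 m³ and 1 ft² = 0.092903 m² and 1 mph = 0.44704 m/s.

55.4 bbl

1.03 mph × 0.44704 → 0.460451 m/s
206 ft² × 0.092903 → 19.138 m²
V = v × A × t = 0.460451 m/s × 19.138 m² × 1 s = 8.81211 m³
8.81211 m³ ÷ (0.158987 m³/bbl) = 55.4266 bbl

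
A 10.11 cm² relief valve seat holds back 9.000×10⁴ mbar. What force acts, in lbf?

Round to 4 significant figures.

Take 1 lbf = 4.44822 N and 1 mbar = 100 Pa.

2046 lbf

9.000×10⁴ mbar × 100 = 9×10⁶ Pa
10.11 cm² × 0.0001 = 0.001011 m²
F = P × A = 9×10⁶ Pa × 0.001011 m² = 9099 N
9099 N ÷ (4.44822 N/lbf) = 2045.54 lbf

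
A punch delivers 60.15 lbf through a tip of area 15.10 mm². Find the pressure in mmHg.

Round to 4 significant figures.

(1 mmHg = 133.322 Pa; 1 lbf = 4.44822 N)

1.329×10⁵ mmHg

60.15 lbf × 4.44822 → 267.56 N
15.10 mm² × 10⁻⁶ → 1.51×10⁻⁵ m²
P = F / A = 267.56 N / 1.51×10⁻⁵ m² = 1.77192×10⁷ Pa
1.77192×10⁷ Pa ÷ (133.322 Pa/mmHg) = 132905 mmHg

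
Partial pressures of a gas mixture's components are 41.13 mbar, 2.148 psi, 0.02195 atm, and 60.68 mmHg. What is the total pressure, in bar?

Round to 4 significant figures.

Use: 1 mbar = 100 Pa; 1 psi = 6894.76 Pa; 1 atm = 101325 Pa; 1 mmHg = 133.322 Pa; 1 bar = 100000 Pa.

41.13 mbar × 100 = 4113 Pa
2.148 psi × 6894.76 = 14809.9 Pa
0.02195 atm × 101325 = 2224.08 Pa
60.68 mmHg × 133.322 = 8089.98 Pa
Total: 4113 + 14809.9 + 2224.08 + 8089.98 = 29237 Pa
In bar: 29237 / 100000 = 0.29237 bar

0.2924 bar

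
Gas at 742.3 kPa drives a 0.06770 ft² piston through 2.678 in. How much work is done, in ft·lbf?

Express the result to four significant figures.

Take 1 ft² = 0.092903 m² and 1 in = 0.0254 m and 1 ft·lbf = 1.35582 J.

742.3 kPa → 742300 Pa
0.06770 ft² → 0.00628953 m²
F = P × A = 742300 × 0.00628953 = 4668.72 N
2.678 in → 0.0680212 m
W = F × d = 4668.72 × 0.0680212 = 317.572 J
In ft·lbf: 317.572 / 1.35582 = 234.229 ft·lbf

234.2 ft·lbf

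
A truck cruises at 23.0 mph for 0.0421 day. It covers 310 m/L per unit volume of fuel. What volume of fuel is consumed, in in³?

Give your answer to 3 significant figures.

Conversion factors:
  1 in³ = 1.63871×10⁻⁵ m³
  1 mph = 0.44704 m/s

7360 in³

23.0 mph → 10.2819 m/s
0.0421 day → 3637.44 s
d = v × t = 10.2819 × 3637.44 = 37399.8 m
310 m/L → 310000 m/m³
V = d / (distance per unit fuel) = 37399.8 / 310000 = 0.120645 m³
In in³: 0.120645 / 1.63871×10⁻⁵ = 7362.19 in³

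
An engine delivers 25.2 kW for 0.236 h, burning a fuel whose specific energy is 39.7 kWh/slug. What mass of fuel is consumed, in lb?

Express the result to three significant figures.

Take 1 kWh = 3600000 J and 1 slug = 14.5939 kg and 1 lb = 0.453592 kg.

4.82 lb

25.2 kW → 25200 W
0.236 h → 849.6 s
E = P × t = 25200 × 849.6 = 2.14099×10⁷ J
39.7 kWh/slug → 9.79313×10⁶ J/kg
m = E / e_s = 2.14099×10⁷ / 9.79313×10⁶ = 2.18622 kg
In lb: 2.18622 / 0.453592 = 4.81979 lb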